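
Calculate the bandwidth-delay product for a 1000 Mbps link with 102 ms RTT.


BDP = bandwidth * RTT
= 1000 Mbps * 102 ms
= 1000 * 1e6 * 102 / 1000 bits
= 102000000 bits
= 12750000 bytes
= 12451.1719 KB
BDP = 102000000 bits (12750000 bytes)


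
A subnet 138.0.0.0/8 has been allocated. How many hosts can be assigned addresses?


Host bits = 32 - 8 = 24
Total addresses = 2^24 = 16777216
Usable = total - 2 (network and broadcast)
Usable hosts: 16777214


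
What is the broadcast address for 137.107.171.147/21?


Network: 137.107.168.0/21
Host bits = 11
Set all host bits to 1:
Broadcast: 137.107.175.255


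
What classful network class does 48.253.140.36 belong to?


First octet: 48
Binary: 00110000
0xxxxxxx -> Class A (1-126)
Class A, default mask 255.0.0.0 (/8)


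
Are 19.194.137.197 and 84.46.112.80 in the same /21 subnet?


Mask: 255.255.248.0
19.194.137.197 AND mask = 19.194.136.0
84.46.112.80 AND mask = 84.46.112.0
No, different subnets (19.194.136.0 vs 84.46.112.0)


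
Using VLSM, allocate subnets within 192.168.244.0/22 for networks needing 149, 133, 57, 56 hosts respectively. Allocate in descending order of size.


149 hosts -> /24 (254 usable): 192.168.244.0/24
133 hosts -> /24 (254 usable): 192.168.245.0/24
57 hosts -> /26 (62 usable): 192.168.246.0/26
56 hosts -> /26 (62 usable): 192.168.246.64/26
Allocation: 192.168.244.0/24 (149 hosts, 254 usable); 192.168.245.0/24 (133 hosts, 254 usable); 192.168.246.0/26 (57 hosts, 62 usable); 192.168.246.64/26 (56 hosts, 62 usable)


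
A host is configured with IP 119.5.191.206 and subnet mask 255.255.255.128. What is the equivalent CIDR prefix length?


Binary: 11111111.11111111.11111111.10000000
Count leading 1s
Prefix: /25


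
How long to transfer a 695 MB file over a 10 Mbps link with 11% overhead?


Effective throughput = 10 * (1 - 11/100) = 8.9 Mbps
File size in Mb = 695 * 8 = 5560 Mb
Time = 5560 / 8.9
Time = 624.7191 seconds


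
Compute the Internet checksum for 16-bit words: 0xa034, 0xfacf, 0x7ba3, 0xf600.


Sum all words (with carry folding):
+ 0xa034 = 0xa034
+ 0xfacf = 0x9b04
+ 0x7ba3 = 0x16a8
+ 0xf600 = 0x0ca9
One's complement: ~0x0ca9
Checksum = 0xf356


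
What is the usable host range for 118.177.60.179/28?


Network: 118.177.60.176
Broadcast: 118.177.60.191
First usable = network + 1
Last usable = broadcast - 1
Range: 118.177.60.177 to 118.177.60.190


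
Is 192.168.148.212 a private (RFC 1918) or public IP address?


RFC 1918 private ranges:
  10.0.0.0/8 (10.0.0.0 - 10.255.255.255)
  172.16.0.0/12 (172.16.0.0 - 172.31.255.255)
  192.168.0.0/16 (192.168.0.0 - 192.168.255.255)
Private (in 192.168.0.0/16)


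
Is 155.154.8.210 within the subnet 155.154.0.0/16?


Subnet network: 155.154.0.0
Test IP AND mask: 155.154.0.0
Yes, 155.154.8.210 is in 155.154.0.0/16


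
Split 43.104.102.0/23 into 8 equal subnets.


New prefix = 23 + 3 = 26
Each subnet has 64 addresses
  43.104.102.0/26
  43.104.102.64/26
  43.104.102.128/26
  43.104.102.192/26
  43.104.103.0/26
  43.104.103.64/26
  43.104.103.128/26
  43.104.103.192/26
Subnets: 43.104.102.0/26, 43.104.102.64/26, 43.104.102.128/26, 43.104.102.192/26, 43.104.103.0/26, 43.104.103.64/26, 43.104.103.128/26, 43.104.103.192/26


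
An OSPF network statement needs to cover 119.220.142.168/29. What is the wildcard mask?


Subnet mask: 255.255.255.248
Wildcard = 255.255.255.255 - subnet mask
255 - 255 = 0
255 - 255 = 0
255 - 255 = 0
255 - 248 = 7
Wildcard: 0.0.0.7


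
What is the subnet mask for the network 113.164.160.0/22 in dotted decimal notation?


/22 means 22 network bits, 10 host bits
Binary: 11111111111111111111110000000000
Mask: 255.255.252.0


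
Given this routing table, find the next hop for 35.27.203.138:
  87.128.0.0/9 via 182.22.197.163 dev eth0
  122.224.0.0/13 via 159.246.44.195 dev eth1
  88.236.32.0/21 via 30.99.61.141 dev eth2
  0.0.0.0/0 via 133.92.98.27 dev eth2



Longest prefix match for 35.27.203.138:
  /9 87.128.0.0: no
  /13 122.224.0.0: no
  /21 88.236.32.0: no
  /0 0.0.0.0: MATCH
Selected: next-hop 133.92.98.27 via eth2 (matched /0)


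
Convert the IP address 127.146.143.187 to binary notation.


127 = 01111111
146 = 10010010
143 = 10001111
187 = 10111011
Binary: 01111111.10010010.10001111.10111011


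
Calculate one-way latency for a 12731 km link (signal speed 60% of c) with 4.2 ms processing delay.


Speed = 0.6 * 3e5 km/s = 180000 km/s
Propagation delay = 12731 / 180000 = 0.0707 s = 70.7278 ms
Processing delay = 4.2 ms
Total one-way latency = 74.9278 ms


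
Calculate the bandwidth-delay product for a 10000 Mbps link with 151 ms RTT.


BDP = bandwidth * RTT
= 10000 Mbps * 151 ms
= 10000 * 1e6 * 151 / 1000 bits
= 1510000000 bits
= 188750000 bytes
= 184326.1719 KB
BDP = 1510000000 bits (188750000 bytes)


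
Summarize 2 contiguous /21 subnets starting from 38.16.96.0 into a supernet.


Original prefix: /21
Number of subnets: 2 = 2^1
New prefix = 21 - 1 = 20
Supernet: 38.16.96.0/20


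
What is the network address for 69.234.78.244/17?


IP:   01000101.11101010.01001110.11110100
Mask: 11111111.11111111.10000000.00000000
AND operation:
Net:  01000101.11101010.00000000.00000000
Network: 69.234.0.0/17


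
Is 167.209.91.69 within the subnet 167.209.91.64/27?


Subnet network: 167.209.91.64
Test IP AND mask: 167.209.91.64
Yes, 167.209.91.69 is in 167.209.91.64/27


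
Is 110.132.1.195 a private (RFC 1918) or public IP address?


RFC 1918 private ranges:
  10.0.0.0/8 (10.0.0.0 - 10.255.255.255)
  172.16.0.0/12 (172.16.0.0 - 172.31.255.255)
  192.168.0.0/16 (192.168.0.0 - 192.168.255.255)
Public (not in any RFC 1918 range)


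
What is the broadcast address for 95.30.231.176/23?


Network: 95.30.230.0/23
Host bits = 9
Set all host bits to 1:
Broadcast: 95.30.231.255


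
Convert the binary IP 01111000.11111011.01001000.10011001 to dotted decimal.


01111000 = 120
11111011 = 251
01001000 = 72
10011001 = 153
IP: 120.251.72.153


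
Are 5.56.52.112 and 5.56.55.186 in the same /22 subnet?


Mask: 255.255.252.0
5.56.52.112 AND mask = 5.56.52.0
5.56.55.186 AND mask = 5.56.52.0
Yes, same subnet (5.56.52.0)


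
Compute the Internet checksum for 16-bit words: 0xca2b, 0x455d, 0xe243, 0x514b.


Sum all words (with carry folding):
+ 0xca2b = 0xca2b
+ 0x455d = 0x0f89
+ 0xe243 = 0xf1cc
+ 0x514b = 0x4318
One's complement: ~0x4318
Checksum = 0xbce7


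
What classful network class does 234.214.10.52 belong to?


First octet: 234
Binary: 11101010
1110xxxx -> Class D (224-239)
Class D (multicast), default mask N/A


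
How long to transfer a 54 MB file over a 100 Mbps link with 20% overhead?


Effective throughput = 100 * (1 - 20/100) = 80 Mbps
File size in Mb = 54 * 8 = 432 Mb
Time = 432 / 80
Time = 5.4 seconds


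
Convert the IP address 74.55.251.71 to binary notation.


74 = 01001010
55 = 00110111
251 = 11111011
71 = 01000111
Binary: 01001010.00110111.11111011.01000111


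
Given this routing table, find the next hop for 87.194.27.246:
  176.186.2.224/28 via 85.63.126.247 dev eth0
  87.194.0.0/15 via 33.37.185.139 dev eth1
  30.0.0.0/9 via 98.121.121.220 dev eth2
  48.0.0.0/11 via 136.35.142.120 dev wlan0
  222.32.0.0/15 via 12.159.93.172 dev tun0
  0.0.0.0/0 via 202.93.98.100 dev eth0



Longest prefix match for 87.194.27.246:
  /28 176.186.2.224: no
  /15 87.194.0.0: MATCH
  /9 30.0.0.0: no
  /11 48.0.0.0: no
  /15 222.32.0.0: no
  /0 0.0.0.0: MATCH
Selected: next-hop 33.37.185.139 via eth1 (matched /15)


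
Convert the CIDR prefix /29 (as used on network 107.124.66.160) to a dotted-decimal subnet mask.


/29 means 29 network bits, 3 host bits
Binary: 11111111111111111111111111111000
Mask: 255.255.255.248


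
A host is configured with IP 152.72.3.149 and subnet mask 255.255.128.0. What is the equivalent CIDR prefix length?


Binary: 11111111.11111111.10000000.00000000
Count leading 1s
Prefix: /17


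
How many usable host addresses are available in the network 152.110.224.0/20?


Host bits = 32 - 20 = 12
Total addresses = 2^12 = 4096
Usable = total - 2 (network and broadcast)
Usable hosts: 4094


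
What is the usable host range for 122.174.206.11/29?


Network: 122.174.206.8
Broadcast: 122.174.206.15
First usable = network + 1
Last usable = broadcast - 1
Range: 122.174.206.9 to 122.174.206.14


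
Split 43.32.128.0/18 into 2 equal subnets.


New prefix = 18 + 1 = 19
Each subnet has 8192 addresses
  43.32.128.0/19
  43.32.160.0/19
Subnets: 43.32.128.0/19, 43.32.160.0/19


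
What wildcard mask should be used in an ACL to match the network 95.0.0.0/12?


Subnet mask: 255.240.0.0
Wildcard = 255.255.255.255 - subnet mask
255 - 255 = 0
255 - 240 = 15
255 - 0 = 255
255 - 0 = 255
Wildcard: 0.15.255.255


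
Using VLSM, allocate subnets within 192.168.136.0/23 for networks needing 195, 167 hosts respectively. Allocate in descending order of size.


195 hosts -> /24 (254 usable): 192.168.136.0/24
167 hosts -> /24 (254 usable): 192.168.137.0/24
Allocation: 192.168.136.0/24 (195 hosts, 254 usable); 192.168.137.0/24 (167 hosts, 254 usable)


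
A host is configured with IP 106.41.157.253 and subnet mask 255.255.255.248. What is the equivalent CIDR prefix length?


Binary: 11111111.11111111.11111111.11111000
Count leading 1s
Prefix: /29


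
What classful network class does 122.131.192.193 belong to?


First octet: 122
Binary: 01111010
0xxxxxxx -> Class A (1-126)
Class A, default mask 255.0.0.0 (/8)


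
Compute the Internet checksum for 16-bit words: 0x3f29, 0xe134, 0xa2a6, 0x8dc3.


Sum all words (with carry folding):
+ 0x3f29 = 0x3f29
+ 0xe134 = 0x205e
+ 0xa2a6 = 0xc304
+ 0x8dc3 = 0x50c8
One's complement: ~0x50c8
Checksum = 0xaf37


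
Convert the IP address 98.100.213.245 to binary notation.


98 = 01100010
100 = 01100100
213 = 11010101
245 = 11110101
Binary: 01100010.01100100.11010101.11110101


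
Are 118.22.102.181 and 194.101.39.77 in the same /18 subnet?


Mask: 255.255.192.0
118.22.102.181 AND mask = 118.22.64.0
194.101.39.77 AND mask = 194.101.0.0
No, different subnets (118.22.64.0 vs 194.101.0.0)


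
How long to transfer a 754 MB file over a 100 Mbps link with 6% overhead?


Effective throughput = 100 * (1 - 6/100) = 94 Mbps
File size in Mb = 754 * 8 = 6032 Mb
Time = 6032 / 94
Time = 64.1702 seconds


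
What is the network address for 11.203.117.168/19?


IP:   00001011.11001011.01110101.10101000
Mask: 11111111.11111111.11100000.00000000
AND operation:
Net:  00001011.11001011.01100000.00000000
Network: 11.203.96.0/19


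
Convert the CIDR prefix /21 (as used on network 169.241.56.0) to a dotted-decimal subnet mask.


/21 means 21 network bits, 11 host bits
Binary: 11111111111111111111100000000000
Mask: 255.255.248.0


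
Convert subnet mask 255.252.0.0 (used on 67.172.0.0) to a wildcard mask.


Subnet mask: 255.252.0.0
Wildcard = 255.255.255.255 - subnet mask
255 - 255 = 0
255 - 252 = 3
255 - 0 = 255
255 - 0 = 255
Wildcard: 0.3.255.255


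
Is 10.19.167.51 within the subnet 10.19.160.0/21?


Subnet network: 10.19.160.0
Test IP AND mask: 10.19.160.0
Yes, 10.19.167.51 is in 10.19.160.0/21


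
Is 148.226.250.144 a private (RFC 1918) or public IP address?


RFC 1918 private ranges:
  10.0.0.0/8 (10.0.0.0 - 10.255.255.255)
  172.16.0.0/12 (172.16.0.0 - 172.31.255.255)
  192.168.0.0/16 (192.168.0.0 - 192.168.255.255)
Public (not in any RFC 1918 range)


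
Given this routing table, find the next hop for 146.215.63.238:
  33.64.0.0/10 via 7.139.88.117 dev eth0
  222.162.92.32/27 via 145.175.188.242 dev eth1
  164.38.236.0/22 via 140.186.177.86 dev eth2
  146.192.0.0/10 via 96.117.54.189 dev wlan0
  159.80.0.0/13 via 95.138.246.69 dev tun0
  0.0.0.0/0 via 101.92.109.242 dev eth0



Longest prefix match for 146.215.63.238:
  /10 33.64.0.0: no
  /27 222.162.92.32: no
  /22 164.38.236.0: no
  /10 146.192.0.0: MATCH
  /13 159.80.0.0: no
  /0 0.0.0.0: MATCH
Selected: next-hop 96.117.54.189 via wlan0 (matched /10)


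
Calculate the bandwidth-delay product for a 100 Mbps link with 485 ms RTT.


BDP = bandwidth * RTT
= 100 Mbps * 485 ms
= 100 * 1e6 * 485 / 1000 bits
= 48500000 bits
= 6062500 bytes
= 5920.4102 KB
BDP = 48500000 bits (6062500 bytes)


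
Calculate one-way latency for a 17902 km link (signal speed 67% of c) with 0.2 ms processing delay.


Speed = 0.67 * 3e5 km/s = 201000 km/s
Propagation delay = 17902 / 201000 = 0.0891 s = 89.0647 ms
Processing delay = 0.2 ms
Total one-way latency = 89.2647 ms


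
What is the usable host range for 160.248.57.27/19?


Network: 160.248.32.0
Broadcast: 160.248.63.255
First usable = network + 1
Last usable = broadcast - 1
Range: 160.248.32.1 to 160.248.63.254


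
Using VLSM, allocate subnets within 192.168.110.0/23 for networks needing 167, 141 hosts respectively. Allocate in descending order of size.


167 hosts -> /24 (254 usable): 192.168.110.0/24
141 hosts -> /24 (254 usable): 192.168.111.0/24
Allocation: 192.168.110.0/24 (167 hosts, 254 usable); 192.168.111.0/24 (141 hosts, 254 usable)


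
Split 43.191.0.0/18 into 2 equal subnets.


New prefix = 18 + 1 = 19
Each subnet has 8192 addresses
  43.191.0.0/19
  43.191.32.0/19
Subnets: 43.191.0.0/19, 43.191.32.0/19


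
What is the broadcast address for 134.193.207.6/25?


Network: 134.193.207.0/25
Host bits = 7
Set all host bits to 1:
Broadcast: 134.193.207.127


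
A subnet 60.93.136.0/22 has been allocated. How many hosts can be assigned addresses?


Host bits = 32 - 22 = 10
Total addresses = 2^10 = 1024
Usable = total - 2 (network and broadcast)
Usable hosts: 1022


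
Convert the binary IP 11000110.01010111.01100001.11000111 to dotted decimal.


11000110 = 198
01010111 = 87
01100001 = 97
11000111 = 199
IP: 198.87.97.199


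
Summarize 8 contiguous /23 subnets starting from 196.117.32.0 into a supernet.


Original prefix: /23
Number of subnets: 8 = 2^3
New prefix = 23 - 3 = 20
Supernet: 196.117.32.0/20


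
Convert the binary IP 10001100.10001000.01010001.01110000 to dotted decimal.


10001100 = 140
10001000 = 136
01010001 = 81
01110000 = 112
IP: 140.136.81.112


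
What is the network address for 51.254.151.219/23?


IP:   00110011.11111110.10010111.11011011
Mask: 11111111.11111111.11111110.00000000
AND operation:
Net:  00110011.11111110.10010110.00000000
Network: 51.254.150.0/23


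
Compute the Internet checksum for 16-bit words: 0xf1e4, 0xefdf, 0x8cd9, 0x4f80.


Sum all words (with carry folding):
+ 0xf1e4 = 0xf1e4
+ 0xefdf = 0xe1c4
+ 0x8cd9 = 0x6e9e
+ 0x4f80 = 0xbe1e
One's complement: ~0xbe1e
Checksum = 0x41e1


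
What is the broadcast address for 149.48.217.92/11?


Network: 149.32.0.0/11
Host bits = 21
Set all host bits to 1:
Broadcast: 149.63.255.255


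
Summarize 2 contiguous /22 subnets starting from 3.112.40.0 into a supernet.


Original prefix: /22
Number of subnets: 2 = 2^1
New prefix = 22 - 1 = 21
Supernet: 3.112.40.0/21


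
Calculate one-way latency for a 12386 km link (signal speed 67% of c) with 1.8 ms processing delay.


Speed = 0.67 * 3e5 km/s = 201000 km/s
Propagation delay = 12386 / 201000 = 0.0616 s = 61.6219 ms
Processing delay = 1.8 ms
Total one-way latency = 63.4219 ms


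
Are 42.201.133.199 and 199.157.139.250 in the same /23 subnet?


Mask: 255.255.254.0
42.201.133.199 AND mask = 42.201.132.0
199.157.139.250 AND mask = 199.157.138.0
No, different subnets (42.201.132.0 vs 199.157.138.0)


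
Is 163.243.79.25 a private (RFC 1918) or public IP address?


RFC 1918 private ranges:
  10.0.0.0/8 (10.0.0.0 - 10.255.255.255)
  172.16.0.0/12 (172.16.0.0 - 172.31.255.255)
  192.168.0.0/16 (192.168.0.0 - 192.168.255.255)
Public (not in any RFC 1918 range)


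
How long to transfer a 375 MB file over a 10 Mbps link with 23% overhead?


Effective throughput = 10 * (1 - 23/100) = 7.7 Mbps
File size in Mb = 375 * 8 = 3000 Mb
Time = 3000 / 7.7
Time = 389.6104 seconds


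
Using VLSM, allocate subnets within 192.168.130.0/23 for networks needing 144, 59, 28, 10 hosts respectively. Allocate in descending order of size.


144 hosts -> /24 (254 usable): 192.168.130.0/24
59 hosts -> /26 (62 usable): 192.168.131.0/26
28 hosts -> /27 (30 usable): 192.168.131.64/27
10 hosts -> /28 (14 usable): 192.168.131.96/28
Allocation: 192.168.130.0/24 (144 hosts, 254 usable); 192.168.131.0/26 (59 hosts, 62 usable); 192.168.131.64/27 (28 hosts, 30 usable); 192.168.131.96/28 (10 hosts, 14 usable)


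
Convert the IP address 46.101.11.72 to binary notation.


46 = 00101110
101 = 01100101
11 = 00001011
72 = 01001000
Binary: 00101110.01100101.00001011.01001000


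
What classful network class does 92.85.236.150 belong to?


First octet: 92
Binary: 01011100
0xxxxxxx -> Class A (1-126)
Class A, default mask 255.0.0.0 (/8)


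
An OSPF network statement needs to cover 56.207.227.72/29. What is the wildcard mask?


Subnet mask: 255.255.255.248
Wildcard = 255.255.255.255 - subnet mask
255 - 255 = 0
255 - 255 = 0
255 - 255 = 0
255 - 248 = 7
Wildcard: 0.0.0.7


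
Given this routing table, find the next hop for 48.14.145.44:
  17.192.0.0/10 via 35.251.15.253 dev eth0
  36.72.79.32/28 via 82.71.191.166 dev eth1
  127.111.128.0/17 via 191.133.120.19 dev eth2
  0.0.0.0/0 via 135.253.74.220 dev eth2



Longest prefix match for 48.14.145.44:
  /10 17.192.0.0: no
  /28 36.72.79.32: no
  /17 127.111.128.0: no
  /0 0.0.0.0: MATCH
Selected: next-hop 135.253.74.220 via eth2 (matched /0)


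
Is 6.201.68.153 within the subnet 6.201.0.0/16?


Subnet network: 6.201.0.0
Test IP AND mask: 6.201.0.0
Yes, 6.201.68.153 is in 6.201.0.0/16


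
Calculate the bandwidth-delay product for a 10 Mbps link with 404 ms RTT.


BDP = bandwidth * RTT
= 10 Mbps * 404 ms
= 10 * 1e6 * 404 / 1000 bits
= 4040000 bits
= 505000 bytes
= 493.1641 KB
BDP = 4040000 bits (505000 bytes)


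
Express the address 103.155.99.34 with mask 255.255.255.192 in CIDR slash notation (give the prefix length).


Binary: 11111111.11111111.11111111.11000000
Count leading 1s
Prefix: /26


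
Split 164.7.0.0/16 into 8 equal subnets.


New prefix = 16 + 3 = 19
Each subnet has 8192 addresses
  164.7.0.0/19
  164.7.32.0/19
  164.7.64.0/19
  164.7.96.0/19
  164.7.128.0/19
  164.7.160.0/19
  164.7.192.0/19
  164.7.224.0/19
Subnets: 164.7.0.0/19, 164.7.32.0/19, 164.7.64.0/19, 164.7.96.0/19, 164.7.128.0/19, 164.7.160.0/19, 164.7.192.0/19, 164.7.224.0/19


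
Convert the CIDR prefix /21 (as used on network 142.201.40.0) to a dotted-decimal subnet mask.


/21 means 21 network bits, 11 host bits
Binary: 11111111111111111111100000000000
Mask: 255.255.248.0


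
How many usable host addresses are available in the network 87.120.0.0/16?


Host bits = 32 - 16 = 16
Total addresses = 2^16 = 65536
Usable = total - 2 (network and broadcast)
Usable hosts: 65534


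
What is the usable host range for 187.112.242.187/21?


Network: 187.112.240.0
Broadcast: 187.112.247.255
First usable = network + 1
Last usable = broadcast - 1
Range: 187.112.240.1 to 187.112.247.254


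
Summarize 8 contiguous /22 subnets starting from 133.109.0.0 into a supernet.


Original prefix: /22
Number of subnets: 8 = 2^3
New prefix = 22 - 3 = 19
Supernet: 133.109.0.0/19


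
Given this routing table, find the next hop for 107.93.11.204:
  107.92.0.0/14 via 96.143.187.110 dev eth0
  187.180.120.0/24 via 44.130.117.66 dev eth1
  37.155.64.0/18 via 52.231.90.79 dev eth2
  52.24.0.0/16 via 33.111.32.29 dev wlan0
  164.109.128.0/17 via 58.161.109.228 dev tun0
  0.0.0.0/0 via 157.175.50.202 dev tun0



Longest prefix match for 107.93.11.204:
  /14 107.92.0.0: MATCH
  /24 187.180.120.0: no
  /18 37.155.64.0: no
  /16 52.24.0.0: no
  /17 164.109.128.0: no
  /0 0.0.0.0: MATCH
Selected: next-hop 96.143.187.110 via eth0 (matched /14)


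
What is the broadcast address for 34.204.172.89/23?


Network: 34.204.172.0/23
Host bits = 9
Set all host bits to 1:
Broadcast: 34.204.173.255


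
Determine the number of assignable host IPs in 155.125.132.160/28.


Host bits = 32 - 28 = 4
Total addresses = 2^4 = 16
Usable = total - 2 (network and broadcast)
Usable hosts: 14


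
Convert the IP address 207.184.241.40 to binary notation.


207 = 11001111
184 = 10111000
241 = 11110001
40 = 00101000
Binary: 11001111.10111000.11110001.00101000


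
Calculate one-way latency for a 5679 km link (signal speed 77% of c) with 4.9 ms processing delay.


Speed = 0.77 * 3e5 km/s = 231000 km/s
Propagation delay = 5679 / 231000 = 0.0246 s = 24.5844 ms
Processing delay = 4.9 ms
Total one-way latency = 29.4844 ms


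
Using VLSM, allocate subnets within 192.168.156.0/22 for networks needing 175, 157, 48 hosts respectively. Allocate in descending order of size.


175 hosts -> /24 (254 usable): 192.168.156.0/24
157 hosts -> /24 (254 usable): 192.168.157.0/24
48 hosts -> /26 (62 usable): 192.168.158.0/26
Allocation: 192.168.156.0/24 (175 hosts, 254 usable); 192.168.157.0/24 (157 hosts, 254 usable); 192.168.158.0/26 (48 hosts, 62 usable)


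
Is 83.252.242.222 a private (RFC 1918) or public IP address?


RFC 1918 private ranges:
  10.0.0.0/8 (10.0.0.0 - 10.255.255.255)
  172.16.0.0/12 (172.16.0.0 - 172.31.255.255)
  192.168.0.0/16 (192.168.0.0 - 192.168.255.255)
Public (not in any RFC 1918 range)


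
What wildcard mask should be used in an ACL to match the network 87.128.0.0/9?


Subnet mask: 255.128.0.0
Wildcard = 255.255.255.255 - subnet mask
255 - 255 = 0
255 - 128 = 127
255 - 0 = 255
255 - 0 = 255
Wildcard: 0.127.255.255


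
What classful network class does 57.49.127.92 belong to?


First octet: 57
Binary: 00111001
0xxxxxxx -> Class A (1-126)
Class A, default mask 255.0.0.0 (/8)


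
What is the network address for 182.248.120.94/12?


IP:   10110110.11111000.01111000.01011110
Mask: 11111111.11110000.00000000.00000000
AND operation:
Net:  10110110.11110000.00000000.00000000
Network: 182.240.0.0/12


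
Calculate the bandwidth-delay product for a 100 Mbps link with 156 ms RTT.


BDP = bandwidth * RTT
= 100 Mbps * 156 ms
= 100 * 1e6 * 156 / 1000 bits
= 15600000 bits
= 1950000 bytes
= 1904.2969 KB
BDP = 15600000 bits (1950000 bytes)


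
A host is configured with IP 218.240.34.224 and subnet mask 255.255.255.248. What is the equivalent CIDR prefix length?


Binary: 11111111.11111111.11111111.11111000
Count leading 1s
Prefix: /29


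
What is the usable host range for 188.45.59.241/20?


Network: 188.45.48.0
Broadcast: 188.45.63.255
First usable = network + 1
Last usable = broadcast - 1
Range: 188.45.48.1 to 188.45.63.254


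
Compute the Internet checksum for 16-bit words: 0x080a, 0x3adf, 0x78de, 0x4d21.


Sum all words (with carry folding):
+ 0x080a = 0x080a
+ 0x3adf = 0x42e9
+ 0x78de = 0xbbc7
+ 0x4d21 = 0x08e9
One's complement: ~0x08e9
Checksum = 0xf716


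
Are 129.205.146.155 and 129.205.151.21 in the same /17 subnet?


Mask: 255.255.128.0
129.205.146.155 AND mask = 129.205.128.0
129.205.151.21 AND mask = 129.205.128.0
Yes, same subnet (129.205.128.0)


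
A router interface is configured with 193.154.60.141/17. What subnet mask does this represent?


/17 means 17 network bits, 15 host bits
Binary: 11111111111111111000000000000000
Mask: 255.255.128.0


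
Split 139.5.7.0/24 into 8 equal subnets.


New prefix = 24 + 3 = 27
Each subnet has 32 addresses
  139.5.7.0/27
  139.5.7.32/27
  139.5.7.64/27
  139.5.7.96/27
  139.5.7.128/27
  139.5.7.160/27
  139.5.7.192/27
  139.5.7.224/27
Subnets: 139.5.7.0/27, 139.5.7.32/27, 139.5.7.64/27, 139.5.7.96/27, 139.5.7.128/27, 139.5.7.160/27, 139.5.7.192/27, 139.5.7.224/27


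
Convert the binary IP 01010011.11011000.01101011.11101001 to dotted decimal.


01010011 = 83
11011000 = 216
01101011 = 107
11101001 = 233
IP: 83.216.107.233


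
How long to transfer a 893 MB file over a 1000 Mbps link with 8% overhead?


Effective throughput = 1000 * (1 - 8/100) = 920 Mbps
File size in Mb = 893 * 8 = 7144 Mb
Time = 7144 / 920
Time = 7.7652 seconds


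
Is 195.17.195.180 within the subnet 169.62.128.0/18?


Subnet network: 169.62.128.0
Test IP AND mask: 195.17.192.0
No, 195.17.195.180 is not in 169.62.128.0/18


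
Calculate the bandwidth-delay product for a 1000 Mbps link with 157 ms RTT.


BDP = bandwidth * RTT
= 1000 Mbps * 157 ms
= 1000 * 1e6 * 157 / 1000 bits
= 157000000 bits
= 19625000 bytes
= 19165.0391 KB
BDP = 157000000 bits (19625000 bytes)


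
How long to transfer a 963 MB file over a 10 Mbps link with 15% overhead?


Effective throughput = 10 * (1 - 15/100) = 8.5 Mbps
File size in Mb = 963 * 8 = 7704 Mb
Time = 7704 / 8.5
Time = 906.3529 seconds


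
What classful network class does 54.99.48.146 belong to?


First octet: 54
Binary: 00110110
0xxxxxxx -> Class A (1-126)
Class A, default mask 255.0.0.0 (/8)


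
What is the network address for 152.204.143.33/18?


IP:   10011000.11001100.10001111.00100001
Mask: 11111111.11111111.11000000.00000000
AND operation:
Net:  10011000.11001100.10000000.00000000
Network: 152.204.128.0/18


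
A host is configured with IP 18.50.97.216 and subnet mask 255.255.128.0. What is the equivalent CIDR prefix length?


Binary: 11111111.11111111.10000000.00000000
Count leading 1s
Prefix: /17


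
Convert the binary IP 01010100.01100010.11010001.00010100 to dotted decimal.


01010100 = 84
01100010 = 98
11010001 = 209
00010100 = 20
IP: 84.98.209.20


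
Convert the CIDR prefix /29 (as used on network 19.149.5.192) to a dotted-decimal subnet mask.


/29 means 29 network bits, 3 host bits
Binary: 11111111111111111111111111111000
Mask: 255.255.255.248


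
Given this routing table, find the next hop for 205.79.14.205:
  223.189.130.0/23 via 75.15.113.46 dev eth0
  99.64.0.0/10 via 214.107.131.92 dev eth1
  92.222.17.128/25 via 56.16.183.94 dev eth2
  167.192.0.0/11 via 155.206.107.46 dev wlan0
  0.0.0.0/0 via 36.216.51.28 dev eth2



Longest prefix match for 205.79.14.205:
  /23 223.189.130.0: no
  /10 99.64.0.0: no
  /25 92.222.17.128: no
  /11 167.192.0.0: no
  /0 0.0.0.0: MATCH
Selected: next-hop 36.216.51.28 via eth2 (matched /0)


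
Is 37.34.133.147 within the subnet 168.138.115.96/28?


Subnet network: 168.138.115.96
Test IP AND mask: 37.34.133.144
No, 37.34.133.147 is not in 168.138.115.96/28


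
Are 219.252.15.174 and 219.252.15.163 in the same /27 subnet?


Mask: 255.255.255.224
219.252.15.174 AND mask = 219.252.15.160
219.252.15.163 AND mask = 219.252.15.160
Yes, same subnet (219.252.15.160)


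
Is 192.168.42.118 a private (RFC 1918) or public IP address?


RFC 1918 private ranges:
  10.0.0.0/8 (10.0.0.0 - 10.255.255.255)
  172.16.0.0/12 (172.16.0.0 - 172.31.255.255)
  192.168.0.0/16 (192.168.0.0 - 192.168.255.255)
Private (in 192.168.0.0/16)


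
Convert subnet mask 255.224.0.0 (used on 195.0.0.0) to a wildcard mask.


Subnet mask: 255.224.0.0
Wildcard = 255.255.255.255 - subnet mask
255 - 255 = 0
255 - 224 = 31
255 - 0 = 255
255 - 0 = 255
Wildcard: 0.31.255.255


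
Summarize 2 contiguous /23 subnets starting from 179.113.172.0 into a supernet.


Original prefix: /23
Number of subnets: 2 = 2^1
New prefix = 23 - 1 = 22
Supernet: 179.113.172.0/22


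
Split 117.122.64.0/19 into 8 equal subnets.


New prefix = 19 + 3 = 22
Each subnet has 1024 addresses
  117.122.64.0/22
  117.122.68.0/22
  117.122.72.0/22
  117.122.76.0/22
  117.122.80.0/22
  117.122.84.0/22
  117.122.88.0/22
  117.122.92.0/22
Subnets: 117.122.64.0/22, 117.122.68.0/22, 117.122.72.0/22, 117.122.76.0/22, 117.122.80.0/22, 117.122.84.0/22, 117.122.88.0/22, 117.122.92.0/22


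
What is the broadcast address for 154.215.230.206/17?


Network: 154.215.128.0/17
Host bits = 15
Set all host bits to 1:
Broadcast: 154.215.255.255


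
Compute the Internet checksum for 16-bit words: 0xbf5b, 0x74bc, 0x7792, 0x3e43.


Sum all words (with carry folding):
+ 0xbf5b = 0xbf5b
+ 0x74bc = 0x3418
+ 0x7792 = 0xabaa
+ 0x3e43 = 0xe9ed
One's complement: ~0xe9ed
Checksum = 0x1612


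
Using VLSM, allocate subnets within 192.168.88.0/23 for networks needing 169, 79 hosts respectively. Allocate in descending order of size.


169 hosts -> /24 (254 usable): 192.168.88.0/24
79 hosts -> /25 (126 usable): 192.168.89.0/25
Allocation: 192.168.88.0/24 (169 hosts, 254 usable); 192.168.89.0/25 (79 hosts, 126 usable)


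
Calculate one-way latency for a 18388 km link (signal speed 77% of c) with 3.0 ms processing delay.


Speed = 0.77 * 3e5 km/s = 231000 km/s
Propagation delay = 18388 / 231000 = 0.0796 s = 79.6017 ms
Processing delay = 3.0 ms
Total one-way latency = 82.6017 ms


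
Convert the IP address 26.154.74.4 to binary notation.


26 = 00011010
154 = 10011010
74 = 01001010
4 = 00000100
Binary: 00011010.10011010.01001010.00000100


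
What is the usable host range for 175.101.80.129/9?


Network: 175.0.0.0
Broadcast: 175.127.255.255
First usable = network + 1
Last usable = broadcast - 1
Range: 175.0.0.1 to 175.127.255.254


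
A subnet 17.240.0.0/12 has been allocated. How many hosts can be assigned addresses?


Host bits = 32 - 12 = 20
Total addresses = 2^20 = 1048576
Usable = total - 2 (network and broadcast)
Usable hosts: 1048574


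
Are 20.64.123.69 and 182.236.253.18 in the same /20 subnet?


Mask: 255.255.240.0
20.64.123.69 AND mask = 20.64.112.0
182.236.253.18 AND mask = 182.236.240.0
No, different subnets (20.64.112.0 vs 182.236.240.0)


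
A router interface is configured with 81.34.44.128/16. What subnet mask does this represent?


/16 means 16 network bits, 16 host bits
Binary: 11111111111111110000000000000000
Mask: 255.255.0.0


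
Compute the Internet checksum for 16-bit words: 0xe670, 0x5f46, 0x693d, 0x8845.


Sum all words (with carry folding):
+ 0xe670 = 0xe670
+ 0x5f46 = 0x45b7
+ 0x693d = 0xaef4
+ 0x8845 = 0x373a
One's complement: ~0x373a
Checksum = 0xc8c5


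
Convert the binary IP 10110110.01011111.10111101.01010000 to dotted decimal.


10110110 = 182
01011111 = 95
10111101 = 189
01010000 = 80
IP: 182.95.189.80


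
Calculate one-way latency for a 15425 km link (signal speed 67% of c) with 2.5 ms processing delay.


Speed = 0.67 * 3e5 km/s = 201000 km/s
Propagation delay = 15425 / 201000 = 0.0767 s = 76.7413 ms
Processing delay = 2.5 ms
Total one-way latency = 79.2413 ms


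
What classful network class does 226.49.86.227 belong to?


First octet: 226
Binary: 11100010
1110xxxx -> Class D (224-239)
Class D (multicast), default mask N/A


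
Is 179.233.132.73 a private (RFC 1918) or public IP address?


RFC 1918 private ranges:
  10.0.0.0/8 (10.0.0.0 - 10.255.255.255)
  172.16.0.0/12 (172.16.0.0 - 172.31.255.255)
  192.168.0.0/16 (192.168.0.0 - 192.168.255.255)
Public (not in any RFC 1918 range)


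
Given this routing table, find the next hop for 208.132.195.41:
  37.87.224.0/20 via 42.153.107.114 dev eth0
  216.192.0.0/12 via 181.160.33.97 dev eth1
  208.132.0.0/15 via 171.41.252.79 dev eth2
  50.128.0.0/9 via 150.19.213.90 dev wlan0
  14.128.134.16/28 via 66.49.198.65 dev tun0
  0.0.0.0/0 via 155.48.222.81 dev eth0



Longest prefix match for 208.132.195.41:
  /20 37.87.224.0: no
  /12 216.192.0.0: no
  /15 208.132.0.0: MATCH
  /9 50.128.0.0: no
  /28 14.128.134.16: no
  /0 0.0.0.0: MATCH
Selected: next-hop 171.41.252.79 via eth2 (matched /15)


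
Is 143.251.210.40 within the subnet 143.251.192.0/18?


Subnet network: 143.251.192.0
Test IP AND mask: 143.251.192.0
Yes, 143.251.210.40 is in 143.251.192.0/18


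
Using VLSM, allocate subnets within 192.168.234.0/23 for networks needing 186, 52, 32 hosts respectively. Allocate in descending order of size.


186 hosts -> /24 (254 usable): 192.168.234.0/24
52 hosts -> /26 (62 usable): 192.168.235.0/26
32 hosts -> /26 (62 usable): 192.168.235.64/26
Allocation: 192.168.234.0/24 (186 hosts, 254 usable); 192.168.235.0/26 (52 hosts, 62 usable); 192.168.235.64/26 (32 hosts, 62 usable)


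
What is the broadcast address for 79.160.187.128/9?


Network: 79.128.0.0/9
Host bits = 23
Set all host bits to 1:
Broadcast: 79.255.255.255


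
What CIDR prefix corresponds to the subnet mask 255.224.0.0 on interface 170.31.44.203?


Binary: 11111111.11100000.00000000.00000000
Count leading 1s
Prefix: /11


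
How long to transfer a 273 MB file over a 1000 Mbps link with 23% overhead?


Effective throughput = 1000 * (1 - 23/100) = 770 Mbps
File size in Mb = 273 * 8 = 2184 Mb
Time = 2184 / 770
Time = 2.8364 seconds


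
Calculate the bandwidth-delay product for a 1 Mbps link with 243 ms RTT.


BDP = bandwidth * RTT
= 1 Mbps * 243 ms
= 1 * 1e6 * 243 / 1000 bits
= 243000 bits
= 30375 bytes
= 29.6631 KB
BDP = 243000 bits (30375 bytes)


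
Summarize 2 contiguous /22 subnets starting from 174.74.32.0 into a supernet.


Original prefix: /22
Number of subnets: 2 = 2^1
New prefix = 22 - 1 = 21
Supernet: 174.74.32.0/21


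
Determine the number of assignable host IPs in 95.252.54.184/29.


Host bits = 32 - 29 = 3
Total addresses = 2^3 = 8
Usable = total - 2 (network and broadcast)
Usable hosts: 6


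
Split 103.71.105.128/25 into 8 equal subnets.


New prefix = 25 + 3 = 28
Each subnet has 16 addresses
  103.71.105.128/28
  103.71.105.144/28
  103.71.105.160/28
  103.71.105.176/28
  103.71.105.192/28
  103.71.105.208/28
  103.71.105.224/28
  103.71.105.240/28
Subnets: 103.71.105.128/28, 103.71.105.144/28, 103.71.105.160/28, 103.71.105.176/28, 103.71.105.192/28, 103.71.105.208/28, 103.71.105.224/28, 103.71.105.240/28


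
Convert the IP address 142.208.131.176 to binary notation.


142 = 10001110
208 = 11010000
131 = 10000011
176 = 10110000
Binary: 10001110.11010000.10000011.10110000


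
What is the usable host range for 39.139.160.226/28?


Network: 39.139.160.224
Broadcast: 39.139.160.239
First usable = network + 1
Last usable = broadcast - 1
Range: 39.139.160.225 to 39.139.160.238


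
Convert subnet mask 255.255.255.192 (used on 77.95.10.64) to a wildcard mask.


Subnet mask: 255.255.255.192
Wildcard = 255.255.255.255 - subnet mask
255 - 255 = 0
255 - 255 = 0
255 - 255 = 0
255 - 192 = 63
Wildcard: 0.0.0.63


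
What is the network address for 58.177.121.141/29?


IP:   00111010.10110001.01111001.10001101
Mask: 11111111.11111111.11111111.11111000
AND operation:
Net:  00111010.10110001.01111001.10001000
Network: 58.177.121.136/29


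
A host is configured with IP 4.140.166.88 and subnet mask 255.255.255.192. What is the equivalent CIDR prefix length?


Binary: 11111111.11111111.11111111.11000000
Count leading 1s
Prefix: /26


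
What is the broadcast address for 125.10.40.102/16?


Network: 125.10.0.0/16
Host bits = 16
Set all host bits to 1:
Broadcast: 125.10.255.255


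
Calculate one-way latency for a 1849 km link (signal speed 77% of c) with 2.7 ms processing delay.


Speed = 0.77 * 3e5 km/s = 231000 km/s
Propagation delay = 1849 / 231000 = 0.008 s = 8.0043 ms
Processing delay = 2.7 ms
Total one-way latency = 10.7043 ms


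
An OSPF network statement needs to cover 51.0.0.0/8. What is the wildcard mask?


Subnet mask: 255.0.0.0
Wildcard = 255.255.255.255 - subnet mask
255 - 255 = 0
255 - 0 = 255
255 - 0 = 255
255 - 0 = 255
Wildcard: 0.255.255.255


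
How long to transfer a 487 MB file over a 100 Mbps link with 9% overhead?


Effective throughput = 100 * (1 - 9/100) = 91 Mbps
File size in Mb = 487 * 8 = 3896 Mb
Time = 3896 / 91
Time = 42.8132 seconds


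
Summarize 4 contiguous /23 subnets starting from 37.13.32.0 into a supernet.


Original prefix: /23
Number of subnets: 4 = 2^2
New prefix = 23 - 2 = 21
Supernet: 37.13.32.0/21


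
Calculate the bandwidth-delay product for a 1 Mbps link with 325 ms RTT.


BDP = bandwidth * RTT
= 1 Mbps * 325 ms
= 1 * 1e6 * 325 / 1000 bits
= 325000 bits
= 40625 bytes
= 39.6729 KB
BDP = 325000 bits (40625 bytes)


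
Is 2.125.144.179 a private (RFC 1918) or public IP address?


RFC 1918 private ranges:
  10.0.0.0/8 (10.0.0.0 - 10.255.255.255)
  172.16.0.0/12 (172.16.0.0 - 172.31.255.255)
  192.168.0.0/16 (192.168.0.0 - 192.168.255.255)
Public (not in any RFC 1918 range)


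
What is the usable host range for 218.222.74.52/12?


Network: 218.208.0.0
Broadcast: 218.223.255.255
First usable = network + 1
Last usable = broadcast - 1
Range: 218.208.0.1 to 218.223.255.254


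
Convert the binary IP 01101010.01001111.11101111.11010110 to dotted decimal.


01101010 = 106
01001111 = 79
11101111 = 239
11010110 = 214
IP: 106.79.239.214


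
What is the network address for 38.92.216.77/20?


IP:   00100110.01011100.11011000.01001101
Mask: 11111111.11111111.11110000.00000000
AND operation:
Net:  00100110.01011100.11010000.00000000
Network: 38.92.208.0/20


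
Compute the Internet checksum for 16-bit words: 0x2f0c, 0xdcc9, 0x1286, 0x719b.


Sum all words (with carry folding):
+ 0x2f0c = 0x2f0c
+ 0xdcc9 = 0x0bd6
+ 0x1286 = 0x1e5c
+ 0x719b = 0x8ff7
One's complement: ~0x8ff7
Checksum = 0x7008


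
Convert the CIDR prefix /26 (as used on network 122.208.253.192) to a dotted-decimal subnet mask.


/26 means 26 network bits, 6 host bits
Binary: 11111111111111111111111111000000
Mask: 255.255.255.192


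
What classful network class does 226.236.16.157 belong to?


First octet: 226
Binary: 11100010
1110xxxx -> Class D (224-239)
Class D (multicast), default mask N/A


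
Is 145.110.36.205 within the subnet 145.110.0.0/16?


Subnet network: 145.110.0.0
Test IP AND mask: 145.110.0.0
Yes, 145.110.36.205 is in 145.110.0.0/16


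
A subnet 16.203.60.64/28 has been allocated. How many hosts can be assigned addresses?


Host bits = 32 - 28 = 4
Total addresses = 2^4 = 16
Usable = total - 2 (network and broadcast)
Usable hosts: 14


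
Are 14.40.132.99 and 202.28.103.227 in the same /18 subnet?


Mask: 255.255.192.0
14.40.132.99 AND mask = 14.40.128.0
202.28.103.227 AND mask = 202.28.64.0
No, different subnets (14.40.128.0 vs 202.28.64.0)


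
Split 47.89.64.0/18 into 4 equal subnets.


New prefix = 18 + 2 = 20
Each subnet has 4096 addresses
  47.89.64.0/20
  47.89.80.0/20
  47.89.96.0/20
  47.89.112.0/20
Subnets: 47.89.64.0/20, 47.89.80.0/20, 47.89.96.0/20, 47.89.112.0/20


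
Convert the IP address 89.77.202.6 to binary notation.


89 = 01011001
77 = 01001101
202 = 11001010
6 = 00000110
Binary: 01011001.01001101.11001010.00000110


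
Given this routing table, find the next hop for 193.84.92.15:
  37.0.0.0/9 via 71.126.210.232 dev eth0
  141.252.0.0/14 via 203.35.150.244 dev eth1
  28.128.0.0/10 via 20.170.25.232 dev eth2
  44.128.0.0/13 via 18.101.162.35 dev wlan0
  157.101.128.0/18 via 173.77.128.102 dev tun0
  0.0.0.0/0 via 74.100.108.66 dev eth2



Longest prefix match for 193.84.92.15:
  /9 37.0.0.0: no
  /14 141.252.0.0: no
  /10 28.128.0.0: no
  /13 44.128.0.0: no
  /18 157.101.128.0: no
  /0 0.0.0.0: MATCH
Selected: next-hop 74.100.108.66 via eth2 (matched /0)


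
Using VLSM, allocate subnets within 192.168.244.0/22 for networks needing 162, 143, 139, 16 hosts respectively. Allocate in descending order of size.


162 hosts -> /24 (254 usable): 192.168.244.0/24
143 hosts -> /24 (254 usable): 192.168.245.0/24
139 hosts -> /24 (254 usable): 192.168.246.0/24
16 hosts -> /27 (30 usable): 192.168.247.0/27
Allocation: 192.168.244.0/24 (162 hosts, 254 usable); 192.168.245.0/24 (143 hosts, 254 usable); 192.168.246.0/24 (139 hosts, 254 usable); 192.168.247.0/27 (16 hosts, 30 usable)


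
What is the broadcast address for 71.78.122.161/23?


Network: 71.78.122.0/23
Host bits = 9
Set all host bits to 1:
Broadcast: 71.78.123.255


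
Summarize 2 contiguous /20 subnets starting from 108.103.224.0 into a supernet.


Original prefix: /20
Number of subnets: 2 = 2^1
New prefix = 20 - 1 = 19
Supernet: 108.103.224.0/19
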